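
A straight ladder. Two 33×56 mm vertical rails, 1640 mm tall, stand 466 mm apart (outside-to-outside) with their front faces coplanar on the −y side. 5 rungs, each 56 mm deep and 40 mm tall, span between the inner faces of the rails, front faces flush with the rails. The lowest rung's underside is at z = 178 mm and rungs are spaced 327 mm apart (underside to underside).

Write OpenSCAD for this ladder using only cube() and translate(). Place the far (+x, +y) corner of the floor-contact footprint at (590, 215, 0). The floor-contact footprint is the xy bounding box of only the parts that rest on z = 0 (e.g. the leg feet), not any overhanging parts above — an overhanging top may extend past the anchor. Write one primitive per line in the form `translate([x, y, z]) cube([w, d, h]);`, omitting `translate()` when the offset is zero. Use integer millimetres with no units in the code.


translate([124, 159, 0]) cube([33, 56, 1640]);
translate([557, 159, 0]) cube([33, 56, 1640]);
translate([157, 159, 178]) cube([400, 56, 40]);
translate([157, 159, 505]) cube([400, 56, 40]);
translate([157, 159, 832]) cube([400, 56, 40]);
translate([157, 159, 1159]) cube([400, 56, 40]);
translate([157, 159, 1486]) cube([400, 56, 40]);


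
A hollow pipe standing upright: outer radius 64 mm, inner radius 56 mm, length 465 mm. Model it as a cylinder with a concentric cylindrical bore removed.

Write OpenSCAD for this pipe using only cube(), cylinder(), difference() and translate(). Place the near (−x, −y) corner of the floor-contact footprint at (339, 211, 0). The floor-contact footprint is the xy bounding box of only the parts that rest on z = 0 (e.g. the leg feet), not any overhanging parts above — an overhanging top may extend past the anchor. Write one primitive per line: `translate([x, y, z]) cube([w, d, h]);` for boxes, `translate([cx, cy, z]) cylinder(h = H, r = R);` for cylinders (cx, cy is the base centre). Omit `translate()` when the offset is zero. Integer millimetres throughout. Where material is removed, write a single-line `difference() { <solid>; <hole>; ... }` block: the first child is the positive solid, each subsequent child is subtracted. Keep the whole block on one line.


difference() { translate([403, 275, 0]) cylinder(h = 465, r = 64); translate([403, 275, 0]) cylinder(h = 465, r = 56); }


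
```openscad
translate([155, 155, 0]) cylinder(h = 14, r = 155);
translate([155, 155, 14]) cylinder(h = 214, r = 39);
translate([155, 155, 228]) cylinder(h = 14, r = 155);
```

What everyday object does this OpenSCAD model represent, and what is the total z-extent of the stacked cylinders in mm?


A spool. The overall height is 242 mm.

Three coaxial cylinders, large–small–large — a spool. Two 14 mm flanges and a 214 mm core give 14 + 214 + 14 = 242 mm.


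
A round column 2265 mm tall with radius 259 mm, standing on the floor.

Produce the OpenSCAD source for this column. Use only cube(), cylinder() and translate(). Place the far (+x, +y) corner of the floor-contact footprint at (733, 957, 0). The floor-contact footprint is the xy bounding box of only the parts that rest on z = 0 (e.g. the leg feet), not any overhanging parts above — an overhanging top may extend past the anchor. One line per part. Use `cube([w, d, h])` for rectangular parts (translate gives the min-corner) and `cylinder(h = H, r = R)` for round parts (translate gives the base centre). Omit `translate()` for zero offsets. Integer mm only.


translate([474, 698, 0]) cylinder(h = 2265, r = 259);


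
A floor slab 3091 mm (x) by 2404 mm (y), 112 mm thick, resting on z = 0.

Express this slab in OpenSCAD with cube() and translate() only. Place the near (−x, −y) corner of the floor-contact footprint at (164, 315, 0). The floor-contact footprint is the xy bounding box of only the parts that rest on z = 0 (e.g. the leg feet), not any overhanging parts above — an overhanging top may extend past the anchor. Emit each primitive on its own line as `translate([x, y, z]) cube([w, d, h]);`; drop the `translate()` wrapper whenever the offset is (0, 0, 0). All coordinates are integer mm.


translate([164, 315, 0]) cube([3091, 2404, 112]);


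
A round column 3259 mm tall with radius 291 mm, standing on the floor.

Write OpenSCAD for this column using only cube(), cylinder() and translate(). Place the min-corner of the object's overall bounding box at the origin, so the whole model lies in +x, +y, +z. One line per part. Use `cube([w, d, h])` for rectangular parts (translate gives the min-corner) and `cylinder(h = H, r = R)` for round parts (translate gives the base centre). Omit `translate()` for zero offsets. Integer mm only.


translate([291, 291, 0]) cylinder(h = 3259, r = 291);


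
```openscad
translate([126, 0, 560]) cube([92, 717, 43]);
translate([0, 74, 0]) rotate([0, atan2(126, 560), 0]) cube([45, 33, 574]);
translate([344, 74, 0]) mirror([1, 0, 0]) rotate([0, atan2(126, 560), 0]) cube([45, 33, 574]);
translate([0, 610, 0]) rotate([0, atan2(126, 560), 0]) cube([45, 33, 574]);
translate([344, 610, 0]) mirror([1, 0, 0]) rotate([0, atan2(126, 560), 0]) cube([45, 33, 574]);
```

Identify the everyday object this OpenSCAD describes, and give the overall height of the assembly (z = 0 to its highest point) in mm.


A sawhorse. The overall height is 603 mm.

A beam across two mirrored pairs of raked legs — a sawhorse. The beam's underside is at z = 560 (matching the legs' vertical rise in atan2(126, 560)) and the beam is 43 mm tall, so its top is at 560 + 43 = 603 mm. The raked legs top out at the beam's underside, so that is the highest point.


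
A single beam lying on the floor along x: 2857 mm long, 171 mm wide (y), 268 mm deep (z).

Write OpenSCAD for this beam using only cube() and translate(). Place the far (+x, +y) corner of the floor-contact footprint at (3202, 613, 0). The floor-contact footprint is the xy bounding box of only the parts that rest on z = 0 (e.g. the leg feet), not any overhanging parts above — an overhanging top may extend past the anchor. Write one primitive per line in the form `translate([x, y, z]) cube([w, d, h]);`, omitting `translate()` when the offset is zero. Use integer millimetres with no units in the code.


translate([345, 442, 0]) cube([2857, 171, 268]);


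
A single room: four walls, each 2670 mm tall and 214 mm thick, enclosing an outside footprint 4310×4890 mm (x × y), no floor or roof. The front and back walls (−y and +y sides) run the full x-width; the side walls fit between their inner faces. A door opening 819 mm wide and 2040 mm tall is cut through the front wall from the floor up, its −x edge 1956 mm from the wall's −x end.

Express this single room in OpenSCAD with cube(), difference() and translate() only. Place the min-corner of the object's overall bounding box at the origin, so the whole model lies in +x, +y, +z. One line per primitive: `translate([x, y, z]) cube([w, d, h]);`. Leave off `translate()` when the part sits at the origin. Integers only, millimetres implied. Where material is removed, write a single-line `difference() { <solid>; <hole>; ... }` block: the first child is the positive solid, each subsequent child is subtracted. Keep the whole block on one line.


difference() { cube([4310, 214, 2670]); translate([1956, 0, 0]) cube([819, 214, 2040]); }
translate([0, 4676, 0]) cube([4310, 214, 2670]);
translate([0, 214, 0]) cube([214, 4462, 2670]);
translate([4096, 214, 0]) cube([214, 4462, 2670]);


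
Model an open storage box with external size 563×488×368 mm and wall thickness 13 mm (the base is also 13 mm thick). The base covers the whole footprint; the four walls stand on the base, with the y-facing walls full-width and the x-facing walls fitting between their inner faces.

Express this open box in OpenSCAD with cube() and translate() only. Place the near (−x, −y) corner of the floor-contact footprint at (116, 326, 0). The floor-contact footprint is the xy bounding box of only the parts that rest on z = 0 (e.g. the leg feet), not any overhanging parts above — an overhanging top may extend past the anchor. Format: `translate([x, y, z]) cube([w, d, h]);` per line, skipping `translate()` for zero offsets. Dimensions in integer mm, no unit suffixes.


translate([116, 326, 0]) cube([563, 488, 13]);
translate([116, 326, 13]) cube([563, 13, 355]);
translate([116, 801, 13]) cube([563, 13, 355]);
translate([116, 339, 13]) cube([13, 462, 355]);
translate([666, 339, 13]) cube([13, 462, 355]);


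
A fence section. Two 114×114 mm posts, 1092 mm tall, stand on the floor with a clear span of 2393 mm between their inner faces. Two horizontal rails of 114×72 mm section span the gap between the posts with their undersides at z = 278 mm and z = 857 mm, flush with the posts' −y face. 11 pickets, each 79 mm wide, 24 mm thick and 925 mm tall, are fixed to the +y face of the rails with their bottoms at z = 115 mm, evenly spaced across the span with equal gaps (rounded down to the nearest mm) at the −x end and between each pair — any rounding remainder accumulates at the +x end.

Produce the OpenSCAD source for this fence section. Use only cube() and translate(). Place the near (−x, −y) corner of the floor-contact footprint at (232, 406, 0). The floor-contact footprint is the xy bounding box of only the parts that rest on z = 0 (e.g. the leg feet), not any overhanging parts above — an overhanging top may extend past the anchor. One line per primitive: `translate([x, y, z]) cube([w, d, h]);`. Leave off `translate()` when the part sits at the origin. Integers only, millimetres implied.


translate([232, 406, 0]) cube([114, 114, 1092]);
translate([2739, 406, 0]) cube([114, 114, 1092]);
translate([346, 406, 278]) cube([2393, 114, 72]);
translate([346, 406, 857]) cube([2393, 114, 72]);
translate([473, 520, 115]) cube([79, 24, 925]);
translate([679, 520, 115]) cube([79, 24, 925]);
translate([885, 520, 115]) cube([79, 24, 925]);
translate([1091, 520, 115]) cube([79, 24, 925]);
translate([1297, 520, 115]) cube([79, 24, 925]);
translate([1503, 520, 115]) cube([79, 24, 925]);
translate([1709, 520, 115]) cube([79, 24, 925]);
translate([1915, 520, 115]) cube([79, 24, 925]);
translate([2121, 520, 115]) cube([79, 24, 925]);
translate([2327, 520, 115]) cube([79, 24, 925]);
translate([2533, 520, 115]) cube([79, 24, 925]);


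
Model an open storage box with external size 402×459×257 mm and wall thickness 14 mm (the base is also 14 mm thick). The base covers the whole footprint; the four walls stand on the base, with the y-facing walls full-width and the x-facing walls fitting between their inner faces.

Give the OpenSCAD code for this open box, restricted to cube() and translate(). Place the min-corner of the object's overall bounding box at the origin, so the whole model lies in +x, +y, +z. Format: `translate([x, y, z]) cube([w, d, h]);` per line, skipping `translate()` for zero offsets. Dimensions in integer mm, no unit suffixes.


cube([402, 459, 14]);
translate([0, 0, 14]) cube([402, 14, 243]);
translate([0, 445, 14]) cube([402, 14, 243]);
translate([0, 14, 14]) cube([14, 431, 243]);
translate([388, 14, 14]) cube([14, 431, 243]);


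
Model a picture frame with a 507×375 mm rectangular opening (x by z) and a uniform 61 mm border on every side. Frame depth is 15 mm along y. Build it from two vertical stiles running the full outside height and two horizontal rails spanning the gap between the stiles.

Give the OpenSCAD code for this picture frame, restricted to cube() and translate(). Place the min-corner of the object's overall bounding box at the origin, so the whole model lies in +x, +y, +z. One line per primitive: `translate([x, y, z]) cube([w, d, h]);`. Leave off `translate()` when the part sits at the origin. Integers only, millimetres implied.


cube([61, 15, 497]);
translate([568, 0, 0]) cube([61, 15, 497]);
translate([61, 0, 0]) cube([507, 15, 61]);
translate([61, 0, 436]) cube([507, 15, 61]);


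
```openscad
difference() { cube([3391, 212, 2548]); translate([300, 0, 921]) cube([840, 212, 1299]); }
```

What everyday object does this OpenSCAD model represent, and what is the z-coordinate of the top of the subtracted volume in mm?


A wall with a window opening. The window head height is 2220 mm.

A wall with a rectangular opening subtracted — a window. Sill at z = 921, opening 1299 mm tall, so the head is at 921 + 1299 = 2220 mm.


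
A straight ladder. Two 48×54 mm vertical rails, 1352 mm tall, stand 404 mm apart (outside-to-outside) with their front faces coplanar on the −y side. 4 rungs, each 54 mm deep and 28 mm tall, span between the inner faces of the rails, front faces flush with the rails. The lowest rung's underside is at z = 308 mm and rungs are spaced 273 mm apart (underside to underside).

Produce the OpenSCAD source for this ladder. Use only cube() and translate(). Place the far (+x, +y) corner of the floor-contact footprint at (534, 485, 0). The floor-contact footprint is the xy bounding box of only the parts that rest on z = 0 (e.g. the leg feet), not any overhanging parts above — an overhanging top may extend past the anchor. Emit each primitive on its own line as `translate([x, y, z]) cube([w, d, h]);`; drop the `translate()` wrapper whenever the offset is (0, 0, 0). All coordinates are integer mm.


translate([130, 431, 0]) cube([48, 54, 1352]);
translate([486, 431, 0]) cube([48, 54, 1352]);
translate([178, 431, 308]) cube([308, 54, 28]);
translate([178, 431, 581]) cube([308, 54, 28]);
translate([178, 431, 854]) cube([308, 54, 28]);
translate([178, 431, 1127]) cube([308, 54, 28]);


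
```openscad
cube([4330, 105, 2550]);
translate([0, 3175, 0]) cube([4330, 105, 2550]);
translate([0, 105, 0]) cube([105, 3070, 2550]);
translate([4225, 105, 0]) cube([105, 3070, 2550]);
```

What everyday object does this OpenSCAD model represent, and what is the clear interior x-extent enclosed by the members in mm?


A house (or room) frame. The interior width is 4120 mm.

Four 2550 mm walls enclosing a rectangle with no floor or roof — a room or house frame. Outside width is 4330 mm and wall thickness is 105 mm, so the interior width is 4330 − 2 × 105 = 4120 mm.


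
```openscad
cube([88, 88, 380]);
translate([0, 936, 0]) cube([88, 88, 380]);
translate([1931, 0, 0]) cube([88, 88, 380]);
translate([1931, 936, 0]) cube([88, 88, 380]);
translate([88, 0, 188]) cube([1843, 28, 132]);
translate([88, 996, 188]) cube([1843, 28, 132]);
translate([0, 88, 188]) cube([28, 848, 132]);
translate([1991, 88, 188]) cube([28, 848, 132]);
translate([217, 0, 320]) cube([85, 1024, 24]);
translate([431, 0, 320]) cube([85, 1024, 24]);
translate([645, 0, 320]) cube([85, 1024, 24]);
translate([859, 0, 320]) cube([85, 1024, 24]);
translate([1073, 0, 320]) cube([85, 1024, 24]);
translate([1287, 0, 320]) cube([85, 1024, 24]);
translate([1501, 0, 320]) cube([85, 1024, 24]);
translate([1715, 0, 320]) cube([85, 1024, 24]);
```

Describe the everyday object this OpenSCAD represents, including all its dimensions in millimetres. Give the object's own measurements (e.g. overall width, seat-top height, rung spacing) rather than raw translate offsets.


A bed frame 2019 mm long (x) by 1024 mm wide (y). Four 88×88 mm corner posts, 380 mm tall, at the corners of the footprint. Four rails of 28 mm thickness and 132 mm height run between adjacent posts with their undersides at z = 188 mm, their outer faces flush with the outside of the frame (the two x-running rails run between the posts' inner faces; the two y-running rails run between the posts' inner faces). 8 slats, each 85 mm wide (x) and 24 mm thick, lie across the top of the two x-running rails, running the full 1024 mm width of the frame in y; along x they sit between the end posts with a 129 mm gap after the −x posts and between neighbouring slats, leaving 131 mm before the +x posts.


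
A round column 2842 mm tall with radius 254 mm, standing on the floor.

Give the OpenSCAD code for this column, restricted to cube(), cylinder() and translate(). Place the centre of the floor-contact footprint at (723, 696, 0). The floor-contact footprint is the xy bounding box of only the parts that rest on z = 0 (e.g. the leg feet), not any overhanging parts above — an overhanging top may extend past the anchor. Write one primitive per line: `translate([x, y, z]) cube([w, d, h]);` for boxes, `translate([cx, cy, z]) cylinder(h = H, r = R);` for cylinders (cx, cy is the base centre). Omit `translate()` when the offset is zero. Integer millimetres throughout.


translate([723, 696, 0]) cylinder(h = 2842, r = 254);


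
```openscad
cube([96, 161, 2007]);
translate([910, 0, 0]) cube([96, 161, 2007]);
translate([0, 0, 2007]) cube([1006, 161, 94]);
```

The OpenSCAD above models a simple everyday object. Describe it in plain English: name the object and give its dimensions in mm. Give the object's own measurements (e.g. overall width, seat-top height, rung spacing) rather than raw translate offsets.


A door frame. The clear opening is 814 mm wide and 2007 mm high. Two 96 mm wide jambs, 161 mm deep, stand either side of the opening from the floor to the top of the opening. A 94 mm thick head sits across the top of both jambs, spanning the full outside width of the frame.


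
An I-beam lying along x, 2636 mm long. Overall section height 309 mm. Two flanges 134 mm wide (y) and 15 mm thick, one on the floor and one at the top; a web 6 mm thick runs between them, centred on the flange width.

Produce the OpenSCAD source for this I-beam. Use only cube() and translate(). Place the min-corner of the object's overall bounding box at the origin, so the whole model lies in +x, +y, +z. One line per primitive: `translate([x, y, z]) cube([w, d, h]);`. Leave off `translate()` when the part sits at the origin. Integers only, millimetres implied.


cube([2636, 134, 15]);
translate([0, 64, 15]) cube([2636, 6, 279]);
translate([0, 0, 294]) cube([2636, 134, 15]);


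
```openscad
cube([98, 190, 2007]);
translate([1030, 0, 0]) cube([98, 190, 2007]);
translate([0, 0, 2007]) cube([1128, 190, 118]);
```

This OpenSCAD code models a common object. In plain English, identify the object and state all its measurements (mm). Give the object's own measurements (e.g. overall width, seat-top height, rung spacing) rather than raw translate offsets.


A door frame. The clear opening is 932 mm wide and 2007 mm high. Two 98 mm wide jambs, 190 mm deep, stand either side of the opening from the floor to the top of the opening. A 118 mm thick head sits across the top of both jambs, spanning the full outside width of the frame.


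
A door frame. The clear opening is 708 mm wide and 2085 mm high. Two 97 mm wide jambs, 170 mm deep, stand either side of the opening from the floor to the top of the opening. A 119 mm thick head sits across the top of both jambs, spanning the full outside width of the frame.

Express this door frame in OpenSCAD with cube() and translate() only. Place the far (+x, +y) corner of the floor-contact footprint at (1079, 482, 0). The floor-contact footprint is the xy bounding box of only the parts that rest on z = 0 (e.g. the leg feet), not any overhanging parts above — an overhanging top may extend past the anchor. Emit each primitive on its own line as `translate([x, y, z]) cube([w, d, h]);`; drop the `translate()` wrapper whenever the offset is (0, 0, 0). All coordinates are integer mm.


translate([177, 312, 0]) cube([97, 170, 2085]);
translate([982, 312, 0]) cube([97, 170, 2085]);
translate([177, 312, 2085]) cube([902, 170, 119]);


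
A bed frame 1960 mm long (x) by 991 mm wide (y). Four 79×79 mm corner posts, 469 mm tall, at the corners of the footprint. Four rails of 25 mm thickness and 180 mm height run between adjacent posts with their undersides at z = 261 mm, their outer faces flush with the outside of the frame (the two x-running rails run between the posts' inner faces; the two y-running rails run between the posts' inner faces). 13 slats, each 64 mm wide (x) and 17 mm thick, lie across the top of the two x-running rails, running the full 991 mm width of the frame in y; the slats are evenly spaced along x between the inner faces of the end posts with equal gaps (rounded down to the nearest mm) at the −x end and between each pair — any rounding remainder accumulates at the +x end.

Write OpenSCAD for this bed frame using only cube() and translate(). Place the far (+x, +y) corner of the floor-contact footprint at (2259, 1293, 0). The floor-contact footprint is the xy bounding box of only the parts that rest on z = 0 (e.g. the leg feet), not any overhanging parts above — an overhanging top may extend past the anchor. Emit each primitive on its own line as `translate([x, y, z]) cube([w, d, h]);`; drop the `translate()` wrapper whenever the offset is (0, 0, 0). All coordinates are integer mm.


translate([299, 302, 0]) cube([79, 79, 469]);
translate([299, 1214, 0]) cube([79, 79, 469]);
translate([2180, 302, 0]) cube([79, 79, 469]);
translate([2180, 1214, 0]) cube([79, 79, 469]);
translate([378, 302, 261]) cube([1802, 25, 180]);
translate([378, 1268, 261]) cube([1802, 25, 180]);
translate([299, 381, 261]) cube([25, 833, 180]);
translate([2234, 381, 261]) cube([25, 833, 180]);
translate([447, 302, 441]) cube([64, 991, 17]);
translate([580, 302, 441]) cube([64, 991, 17]);
translate([713, 302, 441]) cube([64, 991, 17]);
translate([846, 302, 441]) cube([64, 991, 17]);
translate([979, 302, 441]) cube([64, 991, 17]);
translate([1112, 302, 441]) cube([64, 991, 17]);
translate([1245, 302, 441]) cube([64, 991, 17]);
translate([1378, 302, 441]) cube([64, 991, 17]);
translate([1511, 302, 441]) cube([64, 991, 17]);
translate([1644, 302, 441]) cube([64, 991, 17]);
translate([1777, 302, 441]) cube([64, 991, 17]);
translate([1910, 302, 441]) cube([64, 991, 17]);
translate([2043, 302, 441]) cube([64, 991, 17]);


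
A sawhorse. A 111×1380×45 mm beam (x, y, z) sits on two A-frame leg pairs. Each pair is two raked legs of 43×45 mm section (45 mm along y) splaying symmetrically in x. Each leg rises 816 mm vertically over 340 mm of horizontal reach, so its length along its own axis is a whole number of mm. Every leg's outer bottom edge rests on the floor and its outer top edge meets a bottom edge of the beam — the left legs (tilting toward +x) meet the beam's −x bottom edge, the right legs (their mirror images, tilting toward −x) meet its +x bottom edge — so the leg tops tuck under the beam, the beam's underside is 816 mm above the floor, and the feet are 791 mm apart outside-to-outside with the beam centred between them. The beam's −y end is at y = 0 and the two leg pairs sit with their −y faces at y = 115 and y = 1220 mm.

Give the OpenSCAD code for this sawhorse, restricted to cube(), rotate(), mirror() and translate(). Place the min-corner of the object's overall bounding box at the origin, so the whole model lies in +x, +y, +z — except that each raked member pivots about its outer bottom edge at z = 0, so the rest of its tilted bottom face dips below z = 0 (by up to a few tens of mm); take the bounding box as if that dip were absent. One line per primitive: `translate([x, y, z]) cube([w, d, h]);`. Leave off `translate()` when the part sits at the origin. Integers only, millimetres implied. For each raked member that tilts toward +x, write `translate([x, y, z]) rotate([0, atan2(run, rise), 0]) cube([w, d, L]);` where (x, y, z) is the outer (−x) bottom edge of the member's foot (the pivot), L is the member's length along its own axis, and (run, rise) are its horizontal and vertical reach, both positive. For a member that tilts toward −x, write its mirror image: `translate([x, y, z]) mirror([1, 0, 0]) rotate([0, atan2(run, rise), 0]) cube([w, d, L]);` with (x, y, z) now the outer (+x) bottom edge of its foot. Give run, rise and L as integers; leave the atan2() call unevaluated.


// leg length = √(340² + 816²) = 884
// right-leg outer foot x = 2·340 + 111 = 791
// beam min-corner = (340, 0, 816)
translate([340, 0, 816]) cube([111, 1380, 45]);
translate([0, 115, 0]) rotate([0, atan2(340, 816), 0]) cube([43, 45, 884]);
translate([791, 115, 0]) mirror([1, 0, 0]) rotate([0, atan2(340, 816), 0]) cube([43, 45, 884]);
translate([0, 1220, 0]) rotate([0, atan2(340, 816), 0]) cube([43, 45, 884]);
translate([791, 1220, 0]) mirror([1, 0, 0]) rotate([0, atan2(340, 816), 0]) cube([43, 45, 884]);


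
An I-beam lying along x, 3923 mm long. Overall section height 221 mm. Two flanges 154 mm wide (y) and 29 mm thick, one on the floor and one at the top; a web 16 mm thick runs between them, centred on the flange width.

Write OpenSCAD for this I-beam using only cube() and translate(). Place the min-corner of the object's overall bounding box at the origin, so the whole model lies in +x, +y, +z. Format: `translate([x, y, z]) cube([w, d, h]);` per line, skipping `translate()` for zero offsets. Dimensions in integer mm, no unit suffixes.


cube([3923, 154, 29]);
translate([0, 69, 29]) cube([3923, 16, 163]);
translate([0, 0, 192]) cube([3923, 154, 29]);


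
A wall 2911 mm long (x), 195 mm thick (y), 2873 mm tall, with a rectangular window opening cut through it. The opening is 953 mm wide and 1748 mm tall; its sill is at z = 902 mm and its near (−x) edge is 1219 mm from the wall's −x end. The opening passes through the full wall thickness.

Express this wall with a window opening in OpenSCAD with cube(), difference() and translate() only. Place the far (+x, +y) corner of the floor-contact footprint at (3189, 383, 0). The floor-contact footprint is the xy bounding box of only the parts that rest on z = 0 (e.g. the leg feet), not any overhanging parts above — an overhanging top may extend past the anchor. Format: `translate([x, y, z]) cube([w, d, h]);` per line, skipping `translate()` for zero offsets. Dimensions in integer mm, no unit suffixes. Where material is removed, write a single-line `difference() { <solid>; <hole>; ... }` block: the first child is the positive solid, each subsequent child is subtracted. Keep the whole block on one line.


difference() { translate([278, 188, 0]) cube([2911, 195, 2873]); translate([1497, 188, 902]) cube([953, 195, 1748]); }


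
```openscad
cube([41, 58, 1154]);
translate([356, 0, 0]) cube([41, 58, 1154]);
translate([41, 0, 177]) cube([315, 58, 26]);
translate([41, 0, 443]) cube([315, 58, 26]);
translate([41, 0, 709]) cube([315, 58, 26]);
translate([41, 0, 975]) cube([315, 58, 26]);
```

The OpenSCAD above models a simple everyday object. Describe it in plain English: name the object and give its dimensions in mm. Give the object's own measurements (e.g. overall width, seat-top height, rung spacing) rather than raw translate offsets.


A straight ladder. Two 41×58 mm vertical rails, 1154 mm tall, stand 397 mm apart (outside-to-outside) with their front faces coplanar on the −y side. 4 rungs, each 58 mm deep and 26 mm tall, span between the inner faces of the rails, front faces flush with the rails. The lowest rung's underside is at z = 177 mm and rungs are spaced 266 mm apart (underside to underside).


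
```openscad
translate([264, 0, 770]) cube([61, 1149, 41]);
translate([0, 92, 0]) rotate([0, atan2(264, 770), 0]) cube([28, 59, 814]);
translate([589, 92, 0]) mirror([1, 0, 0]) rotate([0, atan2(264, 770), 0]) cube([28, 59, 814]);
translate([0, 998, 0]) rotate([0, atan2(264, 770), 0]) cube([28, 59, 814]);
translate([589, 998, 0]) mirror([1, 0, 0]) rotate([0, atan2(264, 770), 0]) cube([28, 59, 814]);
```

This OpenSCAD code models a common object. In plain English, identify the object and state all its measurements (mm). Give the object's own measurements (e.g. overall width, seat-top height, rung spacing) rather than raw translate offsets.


A sawhorse. A 61×1149×41 mm beam (x, y, z) sits on two A-frame leg pairs. Each pair is two raked legs of 28×59 mm section (59 mm along y) splaying symmetrically in x. Each leg rises 770 mm vertically over 264 mm of horizontal reach and is 814 mm long along its own axis. Every leg's outer bottom edge rests on the floor and its outer top edge meets a bottom edge of the beam — the left legs (tilting toward +x) meet the beam's −x bottom edge, the right legs (their mirror images, tilting toward −x) meet its +x bottom edge — so the leg tops tuck under the beam, the beam's underside is 770 mm above the floor, and the feet are 589 mm apart outside-to-outside with the beam centred between them. The two leg pairs are set in 92 mm from either end of the beam.


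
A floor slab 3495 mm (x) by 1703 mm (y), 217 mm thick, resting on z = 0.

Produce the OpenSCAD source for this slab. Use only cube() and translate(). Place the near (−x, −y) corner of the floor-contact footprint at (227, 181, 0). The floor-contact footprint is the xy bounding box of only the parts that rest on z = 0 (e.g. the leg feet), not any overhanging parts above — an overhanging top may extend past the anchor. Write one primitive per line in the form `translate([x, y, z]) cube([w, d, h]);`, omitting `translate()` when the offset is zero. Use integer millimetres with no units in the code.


translate([227, 181, 0]) cube([3495, 1703, 217]);


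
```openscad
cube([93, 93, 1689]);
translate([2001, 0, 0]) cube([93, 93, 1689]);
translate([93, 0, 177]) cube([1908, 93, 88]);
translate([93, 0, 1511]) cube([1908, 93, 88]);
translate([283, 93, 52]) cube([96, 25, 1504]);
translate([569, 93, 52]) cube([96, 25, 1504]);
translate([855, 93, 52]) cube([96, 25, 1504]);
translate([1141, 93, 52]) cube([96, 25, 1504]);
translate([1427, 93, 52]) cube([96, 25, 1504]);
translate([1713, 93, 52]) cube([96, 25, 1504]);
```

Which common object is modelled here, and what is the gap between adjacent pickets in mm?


A fence section. The picket gap is 190 mm.

Two posts, two rails, 6 pickets — a fence section. Span 1908 mm holds 6 pickets of 96 mm with 7 equal gaps: ⌊(1908 − 6·96) / 7⌋ = 190 mm.


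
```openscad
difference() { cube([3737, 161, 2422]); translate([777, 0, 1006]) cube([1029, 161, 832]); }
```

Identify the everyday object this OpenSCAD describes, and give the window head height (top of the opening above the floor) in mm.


A wall with a window opening. The window head height is 1838 mm.

A wall with a rectangular opening subtracted — a window. Sill at z = 1006, opening 832 mm tall, so the head is at 1006 + 832 = 1838 mm.


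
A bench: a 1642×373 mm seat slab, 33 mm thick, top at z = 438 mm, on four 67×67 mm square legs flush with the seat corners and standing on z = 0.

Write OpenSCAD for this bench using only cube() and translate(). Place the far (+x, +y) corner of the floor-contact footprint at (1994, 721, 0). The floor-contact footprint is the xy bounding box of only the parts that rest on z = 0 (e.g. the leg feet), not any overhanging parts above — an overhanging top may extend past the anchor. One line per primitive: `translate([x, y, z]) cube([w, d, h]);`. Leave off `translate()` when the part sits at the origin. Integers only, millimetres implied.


translate([352, 348, 405]) cube([1642, 373, 33]);
translate([352, 348, 0]) cube([67, 67, 405]);
translate([352, 654, 0]) cube([67, 67, 405]);
translate([1927, 348, 0]) cube([67, 67, 405]);
translate([1927, 654, 0]) cube([67, 67, 405]);


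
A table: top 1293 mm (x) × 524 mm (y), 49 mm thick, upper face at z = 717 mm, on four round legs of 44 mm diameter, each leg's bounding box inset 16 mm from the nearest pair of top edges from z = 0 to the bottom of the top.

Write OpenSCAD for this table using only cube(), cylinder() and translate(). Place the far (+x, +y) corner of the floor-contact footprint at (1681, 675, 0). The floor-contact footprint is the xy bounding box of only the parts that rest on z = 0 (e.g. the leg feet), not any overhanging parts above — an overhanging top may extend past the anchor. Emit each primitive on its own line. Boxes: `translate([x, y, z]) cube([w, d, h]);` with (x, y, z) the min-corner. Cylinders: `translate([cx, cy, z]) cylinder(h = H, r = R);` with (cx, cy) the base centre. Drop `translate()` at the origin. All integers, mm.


// leg_h = 717 - 49 = 668
translate([404, 167, 668]) cube([1293, 524, 49]);
translate([442, 205, 0]) cylinder(h = 668, r = 22);
translate([1659, 205, 0]) cylinder(h = 668, r = 22);
translate([442, 653, 0]) cylinder(h = 668, r = 22);
translate([1659, 653, 0]) cylinder(h = 668, r = 22);


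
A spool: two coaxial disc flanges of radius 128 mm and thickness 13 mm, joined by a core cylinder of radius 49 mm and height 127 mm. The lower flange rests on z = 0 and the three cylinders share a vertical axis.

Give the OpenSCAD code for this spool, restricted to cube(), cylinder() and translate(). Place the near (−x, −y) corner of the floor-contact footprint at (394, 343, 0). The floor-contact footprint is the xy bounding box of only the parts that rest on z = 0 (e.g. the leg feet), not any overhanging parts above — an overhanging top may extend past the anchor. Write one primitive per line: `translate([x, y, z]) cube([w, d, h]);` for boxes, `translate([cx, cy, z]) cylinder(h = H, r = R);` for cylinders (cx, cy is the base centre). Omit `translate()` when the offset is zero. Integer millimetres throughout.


translate([522, 471, 0]) cylinder(h = 13, r = 128);
translate([522, 471, 13]) cylinder(h = 127, r = 49);
translate([522, 471, 140]) cylinder(h = 13, r = 128);


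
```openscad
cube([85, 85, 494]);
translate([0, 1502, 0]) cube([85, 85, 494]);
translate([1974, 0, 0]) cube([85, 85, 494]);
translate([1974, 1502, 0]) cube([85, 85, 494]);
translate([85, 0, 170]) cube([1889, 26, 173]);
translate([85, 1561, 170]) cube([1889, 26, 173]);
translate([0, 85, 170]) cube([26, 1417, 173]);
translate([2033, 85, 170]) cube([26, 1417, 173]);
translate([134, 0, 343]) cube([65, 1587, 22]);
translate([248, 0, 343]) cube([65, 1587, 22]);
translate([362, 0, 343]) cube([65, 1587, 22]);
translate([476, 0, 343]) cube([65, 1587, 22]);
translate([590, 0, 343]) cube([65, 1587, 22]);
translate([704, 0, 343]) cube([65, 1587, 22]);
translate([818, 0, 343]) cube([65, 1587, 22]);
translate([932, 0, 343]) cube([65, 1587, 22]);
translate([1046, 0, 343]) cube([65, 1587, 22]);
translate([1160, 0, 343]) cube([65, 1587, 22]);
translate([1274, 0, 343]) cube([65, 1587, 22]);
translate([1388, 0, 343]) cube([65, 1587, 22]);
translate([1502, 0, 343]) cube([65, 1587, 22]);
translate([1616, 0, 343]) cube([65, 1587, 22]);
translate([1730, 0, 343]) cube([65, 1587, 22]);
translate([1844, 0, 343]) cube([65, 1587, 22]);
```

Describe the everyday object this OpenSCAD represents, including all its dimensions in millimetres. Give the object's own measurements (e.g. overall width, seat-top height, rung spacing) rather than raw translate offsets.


A bed frame 2059 mm long (x) by 1587 mm wide (y). Four 85×85 mm corner posts, 494 mm tall, at the corners of the footprint. Four rails of 26 mm thickness and 173 mm height run between adjacent posts with their undersides at z = 170 mm, their outer faces flush with the outside of the frame (the two x-running rails run between the posts' inner faces; the two y-running rails run between the posts' inner faces). 16 slats, each 65 mm wide (x) and 22 mm thick, lie across the top of the two x-running rails, running the full 1587 mm width of the frame in y; along x they sit between the end posts with a 49 mm gap after the −x posts and between neighbouring slats, leaving 65 mm before the +x posts.


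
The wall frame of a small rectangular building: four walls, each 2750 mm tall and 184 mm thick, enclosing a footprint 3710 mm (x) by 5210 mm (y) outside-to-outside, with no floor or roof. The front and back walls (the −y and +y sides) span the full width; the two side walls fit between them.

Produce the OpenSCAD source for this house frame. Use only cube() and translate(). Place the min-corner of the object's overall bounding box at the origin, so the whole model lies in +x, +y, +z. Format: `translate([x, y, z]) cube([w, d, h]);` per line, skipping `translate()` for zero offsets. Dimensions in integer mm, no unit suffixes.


cube([3710, 184, 2750]);
translate([0, 5026, 0]) cube([3710, 184, 2750]);
translate([0, 184, 0]) cube([184, 4842, 2750]);
translate([3526, 184, 0]) cube([184, 4842, 2750]);


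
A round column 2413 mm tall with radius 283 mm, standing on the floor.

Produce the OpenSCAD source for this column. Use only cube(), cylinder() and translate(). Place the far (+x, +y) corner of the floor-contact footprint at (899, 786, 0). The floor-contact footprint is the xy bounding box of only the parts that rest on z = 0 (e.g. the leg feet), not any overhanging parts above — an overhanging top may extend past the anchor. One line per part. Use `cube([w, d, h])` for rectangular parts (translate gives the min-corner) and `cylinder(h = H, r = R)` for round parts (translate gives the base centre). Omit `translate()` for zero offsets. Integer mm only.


translate([616, 503, 0]) cylinder(h = 2413, r = 283);


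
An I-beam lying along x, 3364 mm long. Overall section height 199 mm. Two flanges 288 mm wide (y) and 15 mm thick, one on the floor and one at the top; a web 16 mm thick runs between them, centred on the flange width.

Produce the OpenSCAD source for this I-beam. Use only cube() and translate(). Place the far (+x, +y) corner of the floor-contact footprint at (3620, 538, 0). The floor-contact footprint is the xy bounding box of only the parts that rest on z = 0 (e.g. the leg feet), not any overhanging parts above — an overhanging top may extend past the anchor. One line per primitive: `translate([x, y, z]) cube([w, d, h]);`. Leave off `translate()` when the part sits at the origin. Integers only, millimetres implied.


translate([256, 250, 0]) cube([3364, 288, 15]);
translate([256, 386, 15]) cube([3364, 16, 169]);
translate([256, 250, 184]) cube([3364, 288, 15]);


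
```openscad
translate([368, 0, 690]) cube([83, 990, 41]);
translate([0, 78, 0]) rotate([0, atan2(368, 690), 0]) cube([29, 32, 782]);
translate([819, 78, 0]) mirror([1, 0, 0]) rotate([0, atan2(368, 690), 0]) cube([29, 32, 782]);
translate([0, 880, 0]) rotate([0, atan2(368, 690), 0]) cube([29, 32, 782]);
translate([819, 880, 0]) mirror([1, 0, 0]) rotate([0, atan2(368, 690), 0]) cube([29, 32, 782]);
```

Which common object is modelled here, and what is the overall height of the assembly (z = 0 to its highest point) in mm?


A sawhorse. The overall height is 731 mm.

A beam across two mirrored pairs of raked legs — a sawhorse. The beam's underside is at z = 690 (matching the legs' vertical rise in atan2(368, 690)) and the beam is 41 mm tall, so its top is at 690 + 41 = 731 mm. The raked legs top out at the beam's underside, so that is the highest point.


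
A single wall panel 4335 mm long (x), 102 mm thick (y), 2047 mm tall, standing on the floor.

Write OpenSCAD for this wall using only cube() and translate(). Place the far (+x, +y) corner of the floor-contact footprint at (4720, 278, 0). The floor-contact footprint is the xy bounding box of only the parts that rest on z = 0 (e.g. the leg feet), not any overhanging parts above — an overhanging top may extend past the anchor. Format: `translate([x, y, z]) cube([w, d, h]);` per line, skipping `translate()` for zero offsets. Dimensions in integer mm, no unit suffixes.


translate([385, 176, 0]) cube([4335, 102, 2047]);


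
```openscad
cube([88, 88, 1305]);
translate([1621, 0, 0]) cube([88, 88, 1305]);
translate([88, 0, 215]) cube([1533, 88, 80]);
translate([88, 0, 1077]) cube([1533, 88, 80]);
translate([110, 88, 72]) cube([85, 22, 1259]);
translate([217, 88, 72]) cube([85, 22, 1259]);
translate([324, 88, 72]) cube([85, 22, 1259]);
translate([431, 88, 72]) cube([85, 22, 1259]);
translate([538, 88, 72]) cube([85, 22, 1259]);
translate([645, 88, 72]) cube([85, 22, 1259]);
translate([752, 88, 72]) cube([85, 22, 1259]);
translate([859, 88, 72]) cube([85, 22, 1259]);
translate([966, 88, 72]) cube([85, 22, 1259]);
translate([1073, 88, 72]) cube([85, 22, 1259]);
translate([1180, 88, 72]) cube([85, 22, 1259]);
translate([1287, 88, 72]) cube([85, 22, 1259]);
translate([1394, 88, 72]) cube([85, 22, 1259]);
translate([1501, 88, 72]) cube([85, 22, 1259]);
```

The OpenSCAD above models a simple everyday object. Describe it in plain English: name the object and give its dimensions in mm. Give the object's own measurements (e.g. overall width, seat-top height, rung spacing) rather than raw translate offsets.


A fence section. Two 88×88 mm posts, 1305 mm tall, stand on the floor with a clear span of 1533 mm between their inner faces. Two horizontal rails of 88×80 mm section span the gap between the posts with their undersides at z = 215 mm and z = 1077 mm, flush with the posts' −y face. 14 pickets, each 85 mm wide, 22 mm thick and 1259 mm tall, are fixed to the +y face of the rails with their bottoms at z = 72 mm, spaced across the span with a 22 mm gap after the −x post and between neighbouring pickets, with 35 mm left before the +x post.
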